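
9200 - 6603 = 2597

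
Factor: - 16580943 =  - 3^4 * 277^1*739^1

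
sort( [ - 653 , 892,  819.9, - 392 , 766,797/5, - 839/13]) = [ - 653, -392, - 839/13, 797/5, 766, 819.9, 892] 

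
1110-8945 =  - 7835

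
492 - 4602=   -  4110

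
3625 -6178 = -2553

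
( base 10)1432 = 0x598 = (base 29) 1kb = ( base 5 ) 21212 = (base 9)1861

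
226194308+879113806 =1105308114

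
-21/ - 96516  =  1/4596 = 0.00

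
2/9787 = 2/9787 = 0.00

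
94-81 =13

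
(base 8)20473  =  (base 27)bi2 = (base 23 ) G1K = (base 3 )102200002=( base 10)8507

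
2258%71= 57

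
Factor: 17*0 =0 = 0^1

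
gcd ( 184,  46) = 46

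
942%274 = 120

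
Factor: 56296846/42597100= 2^ (-1)*5^( - 2 ) * 7^ (-1)*13^ (  -  1)*31^( -1)*151^ (-1) * 28148423^1 = 28148423/21298550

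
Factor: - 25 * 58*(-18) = 26100 = 2^2*3^2*5^2*29^1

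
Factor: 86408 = 2^3*7^1*1543^1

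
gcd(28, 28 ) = 28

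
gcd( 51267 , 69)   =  69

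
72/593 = 72/593 = 0.12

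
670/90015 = 134/18003 = 0.01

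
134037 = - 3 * (-44679)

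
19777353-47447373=  -  27670020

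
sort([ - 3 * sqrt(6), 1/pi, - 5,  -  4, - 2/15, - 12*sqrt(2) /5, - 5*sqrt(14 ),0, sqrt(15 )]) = [  -  5*sqrt(14), - 3 * sqrt(6), - 5, - 4, - 12*sqrt(2)/5, - 2/15, 0, 1/pi,sqrt( 15) ]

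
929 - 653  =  276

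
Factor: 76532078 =2^1*7^1*5466577^1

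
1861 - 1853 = 8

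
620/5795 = 124/1159 = 0.11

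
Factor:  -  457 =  - 457^1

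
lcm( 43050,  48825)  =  4003650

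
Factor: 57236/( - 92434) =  - 28618/46217 = -2^1*41^1*113^( - 1)*349^1*409^( - 1 ) 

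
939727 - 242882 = 696845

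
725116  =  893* 812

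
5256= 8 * 657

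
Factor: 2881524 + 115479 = 3^1*19^1*52579^1 =2997003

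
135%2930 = 135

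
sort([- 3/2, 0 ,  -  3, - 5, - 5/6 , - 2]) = [ - 5 , - 3,  -  2,-3/2 , - 5/6 , 0] 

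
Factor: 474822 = 2^1 * 3^5*977^1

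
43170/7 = 43170/7 = 6167.14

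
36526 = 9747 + 26779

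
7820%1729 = 904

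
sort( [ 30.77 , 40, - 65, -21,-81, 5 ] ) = [ - 81,-65,  -  21,5, 30.77, 40 ] 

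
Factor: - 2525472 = - 2^5*3^3*37^1 * 79^1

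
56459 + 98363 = 154822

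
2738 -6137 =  - 3399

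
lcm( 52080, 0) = 0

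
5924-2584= 3340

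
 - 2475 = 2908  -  5383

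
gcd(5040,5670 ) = 630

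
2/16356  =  1/8178 = 0.00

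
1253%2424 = 1253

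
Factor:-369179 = - 31^1*11909^1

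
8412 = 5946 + 2466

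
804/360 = 67/30 = 2.23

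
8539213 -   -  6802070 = 15341283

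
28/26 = 14/13 = 1.08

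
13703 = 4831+8872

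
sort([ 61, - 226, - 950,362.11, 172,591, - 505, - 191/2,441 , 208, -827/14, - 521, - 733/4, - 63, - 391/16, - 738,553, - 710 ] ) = [ - 950, - 738,  -  710, - 521, - 505, - 226, - 733/4, - 191/2, - 63, -827/14, -391/16 , 61,172,  208,362.11,441, 553,591 ]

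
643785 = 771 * 835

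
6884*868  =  5975312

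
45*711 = 31995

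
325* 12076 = 3924700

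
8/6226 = 4/3113  =  0.00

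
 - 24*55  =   - 1320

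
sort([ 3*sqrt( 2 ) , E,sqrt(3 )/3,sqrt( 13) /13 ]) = [sqrt(13 ) /13,  sqrt( 3)/3, E,3*sqrt( 2 ) ] 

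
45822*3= 137466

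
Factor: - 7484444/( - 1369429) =2^2*11^1*170101^1*1369429^( - 1 ) 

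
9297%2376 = 2169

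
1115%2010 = 1115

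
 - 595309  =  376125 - 971434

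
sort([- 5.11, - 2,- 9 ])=[-9,  -  5.11, - 2 ] 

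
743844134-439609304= 304234830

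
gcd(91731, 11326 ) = 1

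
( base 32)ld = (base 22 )193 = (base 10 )685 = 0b1010101101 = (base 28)od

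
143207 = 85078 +58129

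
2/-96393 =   -  1 + 96391/96393 = - 0.00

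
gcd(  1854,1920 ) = 6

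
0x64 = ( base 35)2U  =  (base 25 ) 40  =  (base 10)100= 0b1100100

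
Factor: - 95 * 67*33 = -210045 = -  3^1*5^1*11^1*19^1 * 67^1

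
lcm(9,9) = 9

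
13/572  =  1/44 = 0.02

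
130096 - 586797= -456701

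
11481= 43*267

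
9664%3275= 3114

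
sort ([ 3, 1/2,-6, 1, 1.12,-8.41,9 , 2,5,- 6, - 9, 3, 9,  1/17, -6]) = [-9, - 8.41,-6, - 6, - 6, 1/17,1/2, 1, 1.12, 2, 3, 3, 5, 9, 9 ] 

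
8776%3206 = 2364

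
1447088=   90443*16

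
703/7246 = 703/7246 = 0.10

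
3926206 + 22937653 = 26863859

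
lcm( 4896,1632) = 4896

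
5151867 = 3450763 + 1701104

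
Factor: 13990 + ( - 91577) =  - 77587^1 = - 77587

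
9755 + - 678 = 9077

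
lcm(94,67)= 6298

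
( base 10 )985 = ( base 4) 33121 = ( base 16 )3d9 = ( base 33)TS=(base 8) 1731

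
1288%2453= 1288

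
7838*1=7838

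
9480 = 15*632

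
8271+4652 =12923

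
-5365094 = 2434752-7799846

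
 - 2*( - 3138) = 6276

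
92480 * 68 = 6288640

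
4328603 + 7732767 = 12061370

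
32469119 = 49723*653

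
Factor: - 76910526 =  - 2^1*3^3*7^1 * 11^1*53^1*349^1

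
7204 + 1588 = 8792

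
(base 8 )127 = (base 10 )87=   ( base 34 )2J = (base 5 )322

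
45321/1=45321 = 45321.00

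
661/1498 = 661/1498 = 0.44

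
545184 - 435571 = 109613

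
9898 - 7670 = 2228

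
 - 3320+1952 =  - 1368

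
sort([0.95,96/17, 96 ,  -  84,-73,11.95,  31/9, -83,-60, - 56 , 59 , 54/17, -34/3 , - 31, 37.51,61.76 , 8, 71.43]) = [ - 84, - 83, - 73,-60,-56,- 31, - 34/3, 0.95, 54/17,31/9,96/17, 8,11.95,37.51, 59, 61.76, 71.43,96]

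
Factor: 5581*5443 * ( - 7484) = -2^2*1871^1*5443^1* 5581^1 = - 227344334372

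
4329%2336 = 1993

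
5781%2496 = 789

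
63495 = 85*747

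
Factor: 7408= 2^4*463^1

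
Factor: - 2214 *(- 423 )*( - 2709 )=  - 2537038098 =- 2^1*3^7*7^1*  41^1*43^1*47^1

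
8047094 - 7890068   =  157026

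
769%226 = 91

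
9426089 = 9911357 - 485268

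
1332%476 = 380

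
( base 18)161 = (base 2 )110110001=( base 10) 433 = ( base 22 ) jf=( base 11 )364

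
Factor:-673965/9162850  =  - 134793/1832570 = - 2^( - 1 )  *  3^2*5^( - 1 ) * 17^1 * 401^( - 1)*457^(  -  1)*881^1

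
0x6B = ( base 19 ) 5C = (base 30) 3H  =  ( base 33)38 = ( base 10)107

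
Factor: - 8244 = - 2^2*3^2*229^1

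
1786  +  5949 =7735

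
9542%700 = 442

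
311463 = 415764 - 104301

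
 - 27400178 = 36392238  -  63792416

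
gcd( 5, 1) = 1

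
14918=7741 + 7177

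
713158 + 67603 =780761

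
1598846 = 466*3431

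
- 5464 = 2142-7606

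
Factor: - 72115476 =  - 2^2 * 3^1 * 6009623^1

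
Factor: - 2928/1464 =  - 2   =  -2^1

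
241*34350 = 8278350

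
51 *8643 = 440793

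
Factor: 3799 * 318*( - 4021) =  - 4857697722 = - 2^1*3^1 * 29^1*53^1*131^1*4021^1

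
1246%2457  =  1246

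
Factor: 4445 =5^1 * 7^1* 127^1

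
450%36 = 18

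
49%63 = 49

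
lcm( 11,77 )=77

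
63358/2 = 31679 = 31679.00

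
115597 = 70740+44857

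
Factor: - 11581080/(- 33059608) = 1447635/4132451 = 3^1*5^1*7^1*17^1*173^( - 1 ) *811^1  *23887^(-1 ) 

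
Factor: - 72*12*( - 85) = 2^5*3^3*5^1*17^1 = 73440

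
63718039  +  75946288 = 139664327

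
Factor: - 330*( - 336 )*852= 2^7*3^3*5^1*7^1*11^1*71^1 = 94469760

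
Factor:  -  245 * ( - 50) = 12250 = 2^1*5^3*7^2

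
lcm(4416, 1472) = 4416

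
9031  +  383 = 9414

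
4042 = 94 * 43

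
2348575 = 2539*925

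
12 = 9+3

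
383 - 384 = - 1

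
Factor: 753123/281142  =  251041/93714= 2^( - 1 )* 3^( - 1 )*7^1 * 15619^( - 1 )*35863^1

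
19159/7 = 2737 = 2737.00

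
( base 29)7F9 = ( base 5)200311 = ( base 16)18BB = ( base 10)6331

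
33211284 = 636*52219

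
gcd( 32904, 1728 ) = 72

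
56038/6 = 9339+2/3 =9339.67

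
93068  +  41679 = 134747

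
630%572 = 58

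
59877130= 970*61729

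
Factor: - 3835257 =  - 3^1*1278419^1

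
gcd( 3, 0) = 3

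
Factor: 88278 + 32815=121093 = 7^1*17299^1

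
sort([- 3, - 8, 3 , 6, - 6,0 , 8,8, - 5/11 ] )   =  [ - 8, - 6 , - 3 , - 5/11 , 0, 3, 6,8, 8 ]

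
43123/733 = 43123/733  =  58.83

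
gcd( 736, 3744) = 32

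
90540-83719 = 6821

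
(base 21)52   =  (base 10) 107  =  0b1101011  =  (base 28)3n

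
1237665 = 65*19041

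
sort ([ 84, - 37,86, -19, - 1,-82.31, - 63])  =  [-82.31, - 63,-37, - 19, - 1,84,86] 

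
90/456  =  15/76  =  0.20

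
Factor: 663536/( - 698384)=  - 113^1*367^1*43649^( - 1 ) = - 41471/43649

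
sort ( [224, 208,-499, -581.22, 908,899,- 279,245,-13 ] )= [  -  581.22 ,  -  499,  -  279, - 13, 208,224, 245, 899,  908 ] 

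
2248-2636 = -388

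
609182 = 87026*7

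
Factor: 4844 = 2^2*7^1*173^1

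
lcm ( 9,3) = 9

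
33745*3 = 101235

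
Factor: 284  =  2^2*71^1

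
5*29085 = 145425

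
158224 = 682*232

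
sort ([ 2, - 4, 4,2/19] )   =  [ - 4, 2/19, 2, 4] 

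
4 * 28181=112724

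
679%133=14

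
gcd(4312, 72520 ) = 392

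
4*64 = 256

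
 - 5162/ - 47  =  109 +39/47  =  109.83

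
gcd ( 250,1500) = 250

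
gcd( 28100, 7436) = 4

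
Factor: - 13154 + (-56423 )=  - 69577=- 41^1*1697^1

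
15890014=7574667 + 8315347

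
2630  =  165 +2465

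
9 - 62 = - 53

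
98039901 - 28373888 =69666013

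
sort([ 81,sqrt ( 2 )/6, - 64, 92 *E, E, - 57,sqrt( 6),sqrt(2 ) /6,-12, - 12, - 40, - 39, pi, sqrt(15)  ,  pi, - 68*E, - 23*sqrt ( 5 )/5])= [-68*E,-64, - 57, - 40,-39, - 12,- 12, - 23*sqrt(5) /5, sqrt(2 )/6,sqrt(2 )/6 , sqrt(6 ),E, pi , pi,  sqrt( 15 ), 81,92*E ] 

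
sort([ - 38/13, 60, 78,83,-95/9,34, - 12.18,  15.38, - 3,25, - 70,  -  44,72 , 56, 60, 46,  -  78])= [ - 78, - 70, - 44, - 12.18 , - 95/9, - 3, - 38/13,15.38, 25,34,46, 56,60,60, 72,78,83]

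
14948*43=642764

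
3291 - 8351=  - 5060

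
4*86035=344140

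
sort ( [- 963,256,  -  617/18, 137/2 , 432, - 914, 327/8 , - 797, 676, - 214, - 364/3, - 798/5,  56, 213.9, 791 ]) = [ - 963, - 914, -797, - 214,-798/5, - 364/3, - 617/18, 327/8, 56, 137/2, 213.9,256,432, 676,791]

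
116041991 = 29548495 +86493496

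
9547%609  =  412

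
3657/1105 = 3 + 342/1105 = 3.31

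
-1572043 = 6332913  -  7904956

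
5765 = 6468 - 703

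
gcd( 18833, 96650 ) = 1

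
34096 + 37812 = 71908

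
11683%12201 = 11683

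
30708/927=3412/103= 33.13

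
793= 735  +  58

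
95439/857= 95439/857 = 111.36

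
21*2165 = 45465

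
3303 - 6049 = - 2746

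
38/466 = 19/233=   0.08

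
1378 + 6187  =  7565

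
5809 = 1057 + 4752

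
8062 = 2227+5835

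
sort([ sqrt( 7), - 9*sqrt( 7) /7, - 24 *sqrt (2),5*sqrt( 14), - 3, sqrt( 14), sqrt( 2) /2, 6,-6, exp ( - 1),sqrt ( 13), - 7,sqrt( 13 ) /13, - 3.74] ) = [ - 24*sqrt (2), - 7,-6, - 3.74,  -  9*sqrt (7)/7,- 3, sqrt( 13)/13, exp(  -  1),sqrt( 2)/2,sqrt( 7),  sqrt( 13),sqrt( 14),6,5*sqrt( 14 ) ] 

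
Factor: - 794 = -2^1 *397^1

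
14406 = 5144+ 9262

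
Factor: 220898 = 2^1 * 17^1*73^1*89^1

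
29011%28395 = 616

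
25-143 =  - 118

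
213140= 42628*5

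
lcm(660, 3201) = 64020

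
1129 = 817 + 312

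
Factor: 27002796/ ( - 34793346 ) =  - 4500466/5798891=- 2^1 * 7^(- 1) * 31^( - 1 )*43^2 * 1217^1*26723^( - 1)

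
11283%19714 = 11283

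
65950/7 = 65950/7 = 9421.43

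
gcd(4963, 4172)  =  7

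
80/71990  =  8/7199 = 0.00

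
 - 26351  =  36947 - 63298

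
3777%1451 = 875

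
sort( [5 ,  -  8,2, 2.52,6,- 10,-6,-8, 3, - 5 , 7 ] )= [ - 10,-8, - 8, - 6, - 5,2,2.52,3,5,6,7] 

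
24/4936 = 3/617= 0.00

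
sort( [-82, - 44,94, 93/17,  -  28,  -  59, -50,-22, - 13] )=[ - 82, - 59, - 50,-44,-28,-22,-13 , 93/17 , 94]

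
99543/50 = 1990 + 43/50= 1990.86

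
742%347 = 48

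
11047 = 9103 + 1944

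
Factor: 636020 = 2^2*5^1*7^2* 11^1*59^1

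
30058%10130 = 9798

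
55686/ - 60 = -9281/10 = - 928.10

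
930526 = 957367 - 26841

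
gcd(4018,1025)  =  41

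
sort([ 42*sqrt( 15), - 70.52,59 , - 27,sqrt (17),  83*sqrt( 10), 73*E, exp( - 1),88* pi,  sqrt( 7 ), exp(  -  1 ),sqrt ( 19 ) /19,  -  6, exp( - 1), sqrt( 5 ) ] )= [ - 70.52,-27,-6, sqrt(19 ) /19,exp( - 1 ), exp(-1), exp( - 1 ), sqrt( 5 ),sqrt( 7),sqrt( 17 ), 59, 42*sqrt( 15 ), 73*E, 83*sqrt( 10),88*pi]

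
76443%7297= 3473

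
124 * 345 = 42780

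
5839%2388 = 1063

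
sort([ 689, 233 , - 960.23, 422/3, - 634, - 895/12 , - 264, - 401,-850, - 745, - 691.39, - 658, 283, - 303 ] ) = [ - 960.23, -850, - 745, - 691.39,-658,  -  634, - 401, -303 , - 264,-895/12, 422/3, 233  ,  283, 689 ] 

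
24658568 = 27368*901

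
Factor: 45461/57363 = 3^(  -  1)*13^2*269^1*19121^ ( - 1 )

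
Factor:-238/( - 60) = 119/30=2^ (-1)*3^( - 1 ) * 5^( - 1)*7^1*17^1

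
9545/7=1363 + 4/7 = 1363.57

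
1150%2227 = 1150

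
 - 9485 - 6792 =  - 16277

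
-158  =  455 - 613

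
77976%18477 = 4068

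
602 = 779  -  177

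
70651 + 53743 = 124394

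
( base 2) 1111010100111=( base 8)17247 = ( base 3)101202122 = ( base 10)7847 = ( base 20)jc7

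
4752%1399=555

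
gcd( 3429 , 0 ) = 3429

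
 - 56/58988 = -1 + 14733/14747 = - 0.00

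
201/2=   100  +  1/2  =  100.50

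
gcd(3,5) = 1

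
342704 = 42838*8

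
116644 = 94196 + 22448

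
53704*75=4027800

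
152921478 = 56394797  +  96526681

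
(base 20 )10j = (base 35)by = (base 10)419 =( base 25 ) gj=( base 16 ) 1A3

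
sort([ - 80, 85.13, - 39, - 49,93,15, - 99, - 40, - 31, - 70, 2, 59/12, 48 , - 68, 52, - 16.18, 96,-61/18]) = [ - 99, - 80, - 70, - 68, - 49,-40, - 39, - 31, - 16.18,-61/18, 2 , 59/12, 15, 48,52, 85.13, 93, 96]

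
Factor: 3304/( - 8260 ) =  - 2^1*5^( - 1) = - 2/5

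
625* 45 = 28125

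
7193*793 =5704049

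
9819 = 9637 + 182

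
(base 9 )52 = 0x2F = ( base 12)3b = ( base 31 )1G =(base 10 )47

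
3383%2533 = 850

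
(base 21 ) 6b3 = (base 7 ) 11253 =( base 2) 101101000000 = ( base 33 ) 2l9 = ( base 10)2880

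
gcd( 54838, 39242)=14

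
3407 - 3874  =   -467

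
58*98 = 5684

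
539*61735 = 33275165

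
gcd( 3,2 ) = 1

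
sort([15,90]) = [15, 90 ] 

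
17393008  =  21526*808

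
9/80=9/80 = 0.11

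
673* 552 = 371496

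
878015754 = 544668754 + 333347000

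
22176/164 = 5544/41 =135.22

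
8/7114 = 4/3557= 0.00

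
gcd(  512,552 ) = 8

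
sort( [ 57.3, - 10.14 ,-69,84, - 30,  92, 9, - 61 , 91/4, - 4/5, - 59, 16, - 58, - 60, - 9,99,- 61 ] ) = [  -  69,  -  61, - 61,- 60,-59 , - 58, - 30 , -10.14, - 9,-4/5, 9,16 , 91/4,57.3, 84,92, 99 ] 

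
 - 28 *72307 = - 2024596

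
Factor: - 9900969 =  - 3^1 * 13^1 *253871^1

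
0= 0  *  841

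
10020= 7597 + 2423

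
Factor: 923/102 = 2^(  -  1) * 3^(-1 ) * 13^1*17^( - 1)*71^1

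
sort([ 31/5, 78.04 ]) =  [ 31/5, 78.04] 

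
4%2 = 0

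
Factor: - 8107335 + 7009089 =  - 2^1*3^1*183041^1 =-1098246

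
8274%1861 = 830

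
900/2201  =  900/2201 = 0.41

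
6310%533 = 447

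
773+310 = 1083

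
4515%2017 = 481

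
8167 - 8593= - 426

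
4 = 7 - 3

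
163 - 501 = -338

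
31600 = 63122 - 31522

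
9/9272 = 9/9272 = 0.00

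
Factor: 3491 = 3491^1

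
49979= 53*943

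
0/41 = 0 = 0.00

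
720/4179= 240/1393 = 0.17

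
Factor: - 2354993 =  -17^1*19^1*23^1*317^1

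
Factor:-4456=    - 2^3*557^1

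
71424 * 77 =5499648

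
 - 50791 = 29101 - 79892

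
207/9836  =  207/9836= 0.02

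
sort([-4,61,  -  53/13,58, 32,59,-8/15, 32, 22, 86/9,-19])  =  [ -19, - 53/13 ,-4, - 8/15 , 86/9,22, 32, 32, 58, 59,61]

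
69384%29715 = 9954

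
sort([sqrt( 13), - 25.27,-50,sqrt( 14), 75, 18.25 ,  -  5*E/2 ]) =[ - 50, - 25.27,- 5*E/2,sqrt (13),sqrt(14), 18.25, 75 ]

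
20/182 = 10/91= 0.11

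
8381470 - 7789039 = 592431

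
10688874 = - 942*(-11347)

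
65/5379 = 65/5379 = 0.01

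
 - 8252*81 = - 668412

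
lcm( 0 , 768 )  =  0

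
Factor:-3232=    - 2^5 * 101^1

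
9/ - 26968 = -9/26968 =- 0.00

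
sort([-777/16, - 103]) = [ - 103, - 777/16]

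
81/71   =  81/71 = 1.14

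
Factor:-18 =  - 2^1 * 3^2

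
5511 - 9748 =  - 4237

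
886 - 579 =307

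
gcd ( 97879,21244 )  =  1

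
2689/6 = 448 + 1/6 =448.17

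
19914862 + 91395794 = 111310656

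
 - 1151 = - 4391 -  - 3240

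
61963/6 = 10327 + 1/6 = 10327.17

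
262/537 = 262/537 = 0.49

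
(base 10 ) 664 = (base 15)2E4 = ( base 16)298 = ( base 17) 251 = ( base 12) 474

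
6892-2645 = 4247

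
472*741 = 349752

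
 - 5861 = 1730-7591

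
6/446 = 3/223= 0.01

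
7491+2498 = 9989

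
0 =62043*0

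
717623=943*761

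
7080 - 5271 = 1809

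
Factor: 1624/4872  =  3^( - 1 ) = 1/3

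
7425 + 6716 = 14141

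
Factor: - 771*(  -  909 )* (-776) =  - 543851064 = - 2^3*3^3*97^1*101^1*257^1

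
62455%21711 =19033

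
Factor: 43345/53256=2^ ( - 3)*3^( - 1)*5^1*7^(  -  1)  *  317^( - 1) * 8669^1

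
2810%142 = 112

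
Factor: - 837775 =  - 5^2*23^1* 31^1*47^1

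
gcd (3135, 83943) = 3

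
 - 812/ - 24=203/6 = 33.83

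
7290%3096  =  1098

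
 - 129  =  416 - 545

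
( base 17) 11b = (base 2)100111101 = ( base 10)317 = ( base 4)10331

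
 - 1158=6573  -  7731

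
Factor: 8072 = 2^3 * 1009^1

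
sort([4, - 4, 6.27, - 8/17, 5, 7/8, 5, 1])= [  -  4,-8/17, 7/8, 1,  4,5,  5, 6.27]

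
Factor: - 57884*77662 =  - 2^3*13^1*29^2* 103^1*499^1 = - 4495387208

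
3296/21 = 3296/21 = 156.95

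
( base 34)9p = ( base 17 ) 128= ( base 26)cj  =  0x14B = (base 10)331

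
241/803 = 241/803 = 0.30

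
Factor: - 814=  -  2^1*11^1*37^1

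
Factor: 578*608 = 351424 = 2^6 * 17^2*19^1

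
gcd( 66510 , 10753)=1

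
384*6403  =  2458752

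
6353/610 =6353/610 = 10.41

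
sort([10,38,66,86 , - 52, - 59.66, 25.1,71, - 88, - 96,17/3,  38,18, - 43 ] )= [ - 96,-88, - 59.66,-52, - 43,17/3, 10,18,25.1,38,38,66,71,86]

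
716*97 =69452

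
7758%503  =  213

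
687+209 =896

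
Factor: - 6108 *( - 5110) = 2^3*3^1 *5^1*7^1 *73^1* 509^1 = 31211880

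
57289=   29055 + 28234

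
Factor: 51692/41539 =2^2 * 12923^1*41539^ ( - 1 ) 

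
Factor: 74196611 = 74196611^1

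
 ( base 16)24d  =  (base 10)589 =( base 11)496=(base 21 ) 171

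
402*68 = 27336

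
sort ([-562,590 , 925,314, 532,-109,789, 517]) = [ - 562,-109,314, 517, 532,590,789,925]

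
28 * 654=18312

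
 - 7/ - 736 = 7/736 = 0.01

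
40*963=38520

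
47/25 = 47/25 = 1.88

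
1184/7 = 1184/7 = 169.14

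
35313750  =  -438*( - 80625 ) 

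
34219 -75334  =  -41115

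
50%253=50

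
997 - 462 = 535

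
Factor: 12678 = 2^1*3^1*2113^1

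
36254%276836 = 36254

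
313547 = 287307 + 26240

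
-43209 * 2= - 86418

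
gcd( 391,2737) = 391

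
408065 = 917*445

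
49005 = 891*55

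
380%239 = 141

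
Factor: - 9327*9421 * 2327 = - 204472715109  =  -3^1 * 13^1*179^1*3109^1*9421^1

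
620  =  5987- 5367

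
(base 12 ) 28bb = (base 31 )4T8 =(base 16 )128F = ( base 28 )61j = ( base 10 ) 4751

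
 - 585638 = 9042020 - 9627658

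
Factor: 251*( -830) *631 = -2^1*5^1* 83^1 * 251^1*631^1  =  - 131456230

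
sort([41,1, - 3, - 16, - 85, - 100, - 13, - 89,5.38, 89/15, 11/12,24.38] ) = [-100, - 89, - 85, - 16,- 13,  -  3,11/12, 1,5.38, 89/15,  24.38 , 41] 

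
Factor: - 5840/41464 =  - 2^1*5^1*71^( - 1) = - 10/71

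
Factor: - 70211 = - 61^1*1151^1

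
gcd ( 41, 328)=41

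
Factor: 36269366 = 2^1*7^1*19^1*136351^1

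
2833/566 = 5 + 3/566  =  5.01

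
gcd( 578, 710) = 2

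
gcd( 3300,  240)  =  60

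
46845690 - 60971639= - 14125949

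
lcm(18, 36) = 36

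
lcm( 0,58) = 0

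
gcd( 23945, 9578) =4789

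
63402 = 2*31701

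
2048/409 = 5 + 3/409 = 5.01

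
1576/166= 788/83 = 9.49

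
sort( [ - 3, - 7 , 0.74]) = [ - 7,-3,0.74 ] 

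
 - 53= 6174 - 6227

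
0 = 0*501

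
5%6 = 5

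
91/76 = 91/76  =  1.20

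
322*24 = 7728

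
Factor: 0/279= 0^1 =0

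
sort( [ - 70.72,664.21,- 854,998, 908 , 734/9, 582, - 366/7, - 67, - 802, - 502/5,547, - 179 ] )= [-854 ,- 802, - 179,-502/5, - 70.72, - 67 , - 366/7,734/9,547, 582, 664.21, 908,998]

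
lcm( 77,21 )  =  231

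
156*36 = 5616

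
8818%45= 43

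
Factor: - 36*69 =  - 2^2*3^3*23^1 = - 2484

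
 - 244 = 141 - 385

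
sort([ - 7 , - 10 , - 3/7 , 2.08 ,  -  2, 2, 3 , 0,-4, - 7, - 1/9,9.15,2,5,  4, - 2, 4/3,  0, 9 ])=[- 10, - 7 , - 7,- 4 , - 2,-2, -3/7, - 1/9,0,0,4/3, 2,  2,2.08,3,4,5,9, 9.15 ]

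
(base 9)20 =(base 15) 13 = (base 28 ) I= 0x12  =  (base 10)18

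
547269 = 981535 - 434266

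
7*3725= 26075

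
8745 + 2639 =11384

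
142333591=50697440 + 91636151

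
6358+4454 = 10812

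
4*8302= 33208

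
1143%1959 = 1143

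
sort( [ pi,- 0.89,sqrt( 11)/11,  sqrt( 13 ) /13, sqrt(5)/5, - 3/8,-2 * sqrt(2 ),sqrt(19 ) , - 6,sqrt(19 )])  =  [- 6,-2*  sqrt (2 ), - 0.89, -3/8,sqrt( 13 ) /13, sqrt( 11)/11,  sqrt(5) /5, pi, sqrt( 19 ),  sqrt( 19)]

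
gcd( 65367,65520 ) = 9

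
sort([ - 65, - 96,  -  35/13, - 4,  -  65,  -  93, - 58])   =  [ - 96, - 93, - 65, - 65, - 58, - 4, - 35/13 ] 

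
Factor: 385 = 5^1*7^1*11^1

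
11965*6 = 71790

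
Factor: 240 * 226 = 54240 = 2^5 * 3^1 * 5^1 * 113^1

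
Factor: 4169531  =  19^1*31^1*7079^1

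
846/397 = 846/397 =2.13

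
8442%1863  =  990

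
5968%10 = 8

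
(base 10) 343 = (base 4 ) 11113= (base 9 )421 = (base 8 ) 527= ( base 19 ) I1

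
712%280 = 152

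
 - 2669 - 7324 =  - 9993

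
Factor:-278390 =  - 2^1*5^1*7^1 * 41^1*97^1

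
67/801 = 67/801 = 0.08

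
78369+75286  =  153655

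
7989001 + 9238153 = 17227154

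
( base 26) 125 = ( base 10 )733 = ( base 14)3a5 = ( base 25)148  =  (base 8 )1335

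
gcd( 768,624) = 48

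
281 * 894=251214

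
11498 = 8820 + 2678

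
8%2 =0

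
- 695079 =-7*99297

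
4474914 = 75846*59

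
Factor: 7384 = 2^3*13^1*71^1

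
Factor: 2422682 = 2^1*23^1*52667^1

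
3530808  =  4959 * 712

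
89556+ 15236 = 104792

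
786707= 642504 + 144203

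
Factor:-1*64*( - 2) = 2^7 = 128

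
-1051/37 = - 29 + 22/37 = - 28.41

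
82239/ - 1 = - 82239/1 = -  82239.00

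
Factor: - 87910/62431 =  - 2^1*5^1*59^1*419^( - 1 )=- 590/419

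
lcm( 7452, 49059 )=588708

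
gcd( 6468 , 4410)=294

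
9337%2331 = 13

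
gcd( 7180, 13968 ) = 4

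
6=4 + 2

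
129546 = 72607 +56939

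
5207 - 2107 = 3100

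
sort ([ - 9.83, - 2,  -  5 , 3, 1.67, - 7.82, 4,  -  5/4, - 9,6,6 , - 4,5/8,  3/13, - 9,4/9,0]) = [-9.83, - 9,- 9,-7.82, - 5, - 4,-2, - 5/4,  0,3/13, 4/9, 5/8,1.67, 3, 4,6,6]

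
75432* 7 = 528024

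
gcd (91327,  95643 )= 1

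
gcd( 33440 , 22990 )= 2090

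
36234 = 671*54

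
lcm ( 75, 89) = 6675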